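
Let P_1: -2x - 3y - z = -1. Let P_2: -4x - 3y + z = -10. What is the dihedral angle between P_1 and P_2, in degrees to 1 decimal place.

33.0

cos θ = |n₁·n₂| / (|n₁||n₂|) = |16| / (√14 · √26).
θ = arccos(0.83863) ≈ 33.0°.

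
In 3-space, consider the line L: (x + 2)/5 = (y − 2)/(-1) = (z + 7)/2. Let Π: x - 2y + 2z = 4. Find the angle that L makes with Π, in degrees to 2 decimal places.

L has direction (5, -1, 2) through (-2, 2, -7).
sin θ = |n·v| / (|n||v|) = |11| / (√9 · √30) = 0.66944.
θ ≈ 42.02°.

42.02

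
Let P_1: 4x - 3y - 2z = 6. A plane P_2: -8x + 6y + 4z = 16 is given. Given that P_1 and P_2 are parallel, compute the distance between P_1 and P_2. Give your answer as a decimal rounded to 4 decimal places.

2.5997

Rescale P_2 by 1/(-2): 4x - 3y - 2z = -8. Then distance = |6 − (-8)| / √29 ≈ 2.5997.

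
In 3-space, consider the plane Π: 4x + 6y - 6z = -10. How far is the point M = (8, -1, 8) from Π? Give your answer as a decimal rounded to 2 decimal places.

1.28

n·M − d = (4)·(8) + (6)·(-1) + (-6)·(8) − (-10) = -12; |n| = √88.
Distance = |-12| / √88 = 12/√88 ≈ 1.28.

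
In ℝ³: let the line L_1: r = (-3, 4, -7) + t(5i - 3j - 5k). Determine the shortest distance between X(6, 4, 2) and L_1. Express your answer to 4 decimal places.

Taking (-3, 4, -7) on L_1 with direction v = (5, -3, -5): w = X − (-3, 4, -7) = (9, 0, 9), and w × v = (27, 90, -27).
Distance = |w × v| / |v| = √9558 / √59 ≈ 12.7279.

12.7279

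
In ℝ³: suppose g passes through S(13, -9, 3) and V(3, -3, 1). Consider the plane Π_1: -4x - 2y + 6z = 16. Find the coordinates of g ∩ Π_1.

A direction vector for g is V − S = (-10, 6, -2).
Substitute r = (13, -9, 3) + t(-10, 6, -2) into the plane: -16 + 16t = 16, so t = 2.
Intersection: (13, -9, 3) + 2·(-10, 6, -2) = (-7, 3, -1).

(-7, 3, -1)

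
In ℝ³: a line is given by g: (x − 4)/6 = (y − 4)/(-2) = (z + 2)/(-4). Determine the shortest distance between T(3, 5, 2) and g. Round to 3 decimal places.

2.777

g has direction (6, -2, -4) through (4, 4, -2).
Taking (4, 4, -2) on g with direction v = (6, -2, -4): w = T − (4, 4, -2) = (-1, 1, 4), and w × v = (4, 20, -4).
Distance = |w × v| / |v| = √432 / √56 ≈ 2.777.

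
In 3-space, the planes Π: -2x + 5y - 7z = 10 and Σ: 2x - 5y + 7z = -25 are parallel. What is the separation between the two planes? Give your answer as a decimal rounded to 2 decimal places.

Rescale Σ by 1/(-1): -2x + 5y - 7z = 25. Then distance = |10 − 25| / √78 ≈ 1.70.

1.70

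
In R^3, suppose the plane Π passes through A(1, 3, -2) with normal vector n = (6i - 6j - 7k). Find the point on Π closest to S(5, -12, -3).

Π: n·r = n·A gives 6x - 6y - 7z = 2.
Foot = S − λn with λ = (n·S − d)/|n|² = (123 − 2)/121 = 1.
Foot = (5, -12, -3) − 1·(6, -6, -7) = (-1, -6, 4).

(-1, -6, 4)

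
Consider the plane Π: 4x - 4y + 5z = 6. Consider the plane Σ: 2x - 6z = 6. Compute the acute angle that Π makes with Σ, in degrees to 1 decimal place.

62.6

cos θ = |n₁·n₂| / (|n₁||n₂|) = |-22| / (√57 · √40).
θ = arccos(0.46074) ≈ 62.6°.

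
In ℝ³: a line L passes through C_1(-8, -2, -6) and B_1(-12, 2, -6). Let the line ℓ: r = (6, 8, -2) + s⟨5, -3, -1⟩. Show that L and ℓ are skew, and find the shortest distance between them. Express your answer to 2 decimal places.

A direction vector for L is B_1 − C_1 = (-4, 4, 0).
Common perpendicular direction n = (-4, 4, 0) × (5, -3, -1) = (-4, -4, -8).
With w = (6, 8, -2) − (-8, -2, -6) = (14, 10, 4), w · n = -128.
Since n ≠ 0 the lines are not parallel, and w · n = -128 ≠ 0 so they do not intersect; hence they are skew.
Distance = |w · n| / |n| = |-128| / √96 ≈ 13.06.

13.06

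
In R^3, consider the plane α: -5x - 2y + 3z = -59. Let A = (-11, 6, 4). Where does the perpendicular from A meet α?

Foot = A − λn with λ = (n·A − d)/|n|² = (55 − (-59))/38 = 3.
Foot = (-11, 6, 4) − 3·(-5, -2, 3) = (4, 12, -5).

(4, 12, -5)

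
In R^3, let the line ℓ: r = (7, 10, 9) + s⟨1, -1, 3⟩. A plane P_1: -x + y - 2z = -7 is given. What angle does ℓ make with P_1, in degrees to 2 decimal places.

sin θ = |n·v| / (|n||v|) = |-8| / (√6 · √11) = 0.98473.
θ ≈ 79.98°.

79.98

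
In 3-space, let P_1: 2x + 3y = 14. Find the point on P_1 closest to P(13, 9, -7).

Foot = P − λn with λ = (n·P − d)/|n|² = (53 − 14)/13 = 3.
Foot = (13, 9, -7) − 3·(2, 3, 0) = (7, 0, -7).

(7, 0, -7)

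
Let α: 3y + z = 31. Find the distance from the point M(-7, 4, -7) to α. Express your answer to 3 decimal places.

n·M − d = (0)·(-7) + (3)·(4) + (1)·(-7) − 31 = -26; |n| = √10.
Distance = |-26| / √10 = 26/√10 ≈ 8.222.

8.222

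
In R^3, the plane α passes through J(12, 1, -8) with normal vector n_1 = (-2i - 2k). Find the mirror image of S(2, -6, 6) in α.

α: n_1·r = n_1·J gives -2x - 2z = -8.
λ = (n·S − d)/|n|² = (-16 − (-8))/8 = -1.
Reflection = S − 2λn = (2, -6, 6) − (-2)·(-2, 0, -2) = (-2, -6, 2).

(-2, -6, 2)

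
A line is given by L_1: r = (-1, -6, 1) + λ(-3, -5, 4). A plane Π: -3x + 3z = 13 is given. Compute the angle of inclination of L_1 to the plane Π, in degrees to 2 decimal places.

sin θ = |n·v| / (|n||v|) = |21| / (√18 · √50) = 0.70000.
θ ≈ 44.43°.

44.43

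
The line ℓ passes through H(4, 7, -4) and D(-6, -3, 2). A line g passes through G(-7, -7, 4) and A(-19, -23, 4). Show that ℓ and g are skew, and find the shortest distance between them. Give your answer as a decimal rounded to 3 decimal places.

2.150

A direction vector for ℓ is D − H = (-10, -10, 6).
A direction vector for g is A − G = (-12, -16, 0).
Common perpendicular direction n = (-10, -10, 6) × (-12, -16, 0) = (96, -72, 40).
With w = (-7, -7, 4) − (4, 7, -4) = (-11, -14, 8), w · n = 272.
Since n ≠ 0 the lines are not parallel, and w · n = 272 ≠ 0 so they do not intersect; hence they are skew.
Distance = |w · n| / |n| = |272| / √16000 ≈ 2.150.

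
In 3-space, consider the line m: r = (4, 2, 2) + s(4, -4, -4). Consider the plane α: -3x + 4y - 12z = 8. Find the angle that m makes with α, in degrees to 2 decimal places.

12.83

sin θ = |n·v| / (|n||v|) = |20| / (√169 · √48) = 0.22206.
θ ≈ 12.83°.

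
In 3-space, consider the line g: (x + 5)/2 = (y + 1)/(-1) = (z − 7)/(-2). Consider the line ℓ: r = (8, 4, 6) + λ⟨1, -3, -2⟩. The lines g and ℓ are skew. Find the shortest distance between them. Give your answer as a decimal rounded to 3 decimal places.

5.516

g has direction (2, -1, -2) through (-5, -1, 7).
Common perpendicular direction n = (2, -1, -2) × (1, -3, -2) = (-4, 2, -5).
With w = (8, 4, 6) − (-5, -1, 7) = (13, 5, -1), w · n = -37.
Distance = |w · n| / |n| = |-37| / √45 ≈ 5.516.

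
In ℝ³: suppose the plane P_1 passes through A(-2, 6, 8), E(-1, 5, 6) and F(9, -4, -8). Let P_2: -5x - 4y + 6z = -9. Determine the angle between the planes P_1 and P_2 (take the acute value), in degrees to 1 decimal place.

38.5

AE = (1, -1, -2), AF = (11, -10, -16); a normal to P_1 is AE × AF = (-4, -6, 1).
Using A: P_1 has equation -4x - 6y + z = -20.
cos θ = |n₁·n₂| / (|n₁||n₂|) = |50| / (√53 · √77).
θ = arccos(0.78268) ≈ 38.5°.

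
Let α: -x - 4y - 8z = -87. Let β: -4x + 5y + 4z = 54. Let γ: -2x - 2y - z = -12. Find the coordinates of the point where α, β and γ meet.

Solving the 3×3 linear system -x - 4y - 8z = -87, -4x + 5y + 4z = 54, -2x - 2y - z = -12 (e.g. by elimination or Cramer's rule, determinant = -99) gives (-1, 2, 10).

(-1, 2, 10)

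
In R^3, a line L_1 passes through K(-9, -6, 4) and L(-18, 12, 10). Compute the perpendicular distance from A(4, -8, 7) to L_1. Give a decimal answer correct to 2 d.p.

11.86

A direction vector for L_1 is L − K = (-9, 18, 6).
Taking (-9, -6, 4) on L_1 with direction v = (-9, 18, 6): w = A − (-9, -6, 4) = (13, -2, 3), and w × v = (-66, -105, 216).
Distance = |w × v| / |v| = √62037 / √441 ≈ 11.86.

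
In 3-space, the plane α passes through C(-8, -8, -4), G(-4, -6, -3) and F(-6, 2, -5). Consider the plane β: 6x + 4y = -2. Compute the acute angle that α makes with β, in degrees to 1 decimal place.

CG = (4, 2, 1), CF = (2, 10, -1); a normal to α is CG × CF = (-12, 6, 36).
Using C: α has equation -12x + 6y + 36z = -96.
cos θ = |n₁·n₂| / (|n₁||n₂|) = |-48| / (√1476 · √52).
θ = arccos(0.17326) ≈ 80.0°.

80.0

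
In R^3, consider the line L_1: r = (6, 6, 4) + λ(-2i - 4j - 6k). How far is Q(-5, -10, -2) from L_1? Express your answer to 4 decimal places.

12.1332

Taking (6, 6, 4) on L_1 with direction v = (-2, -4, -6): w = Q − (6, 6, 4) = (-11, -16, -6), and w × v = (72, -54, 12).
Distance = |w × v| / |v| = √8244 / √56 ≈ 12.1332.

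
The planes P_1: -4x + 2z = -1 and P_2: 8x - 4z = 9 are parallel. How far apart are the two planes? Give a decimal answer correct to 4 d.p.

Rescale P_2 by 1/(-2): -4x + 2z = -9/2. Then distance = |-1 − (-9/2)| / √20 ≈ 0.7826.

0.7826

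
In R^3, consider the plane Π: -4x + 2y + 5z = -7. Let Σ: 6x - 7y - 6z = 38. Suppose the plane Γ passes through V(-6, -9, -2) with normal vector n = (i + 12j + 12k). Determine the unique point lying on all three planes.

(-6, -8, -3)

Γ: n·r = n·V gives x + 12y + 12z = -138.
Solving the 3×3 linear system -4x + 2y + 5z = -7, 6x - 7y - 6z = 38, x + 12y + 12z = -138 (e.g. by elimination or Cramer's rule, determinant = 287) gives (-6, -8, -3).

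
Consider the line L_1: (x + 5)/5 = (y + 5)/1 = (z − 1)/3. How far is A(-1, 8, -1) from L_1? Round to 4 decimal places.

12.9681

L_1 has direction (5, 1, 3) through (-5, -5, 1).
Taking (-5, -5, 1) on L_1 with direction v = (5, 1, 3): w = A − (-5, -5, 1) = (4, 13, -2), and w × v = (41, -22, -61).
Distance = |w × v| / |v| = √5886 / √35 ≈ 12.9681.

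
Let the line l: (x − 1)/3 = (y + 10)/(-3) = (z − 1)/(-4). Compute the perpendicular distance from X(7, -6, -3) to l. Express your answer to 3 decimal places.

7.332

l has direction (3, -3, -4) through (1, -10, 1).
Taking (1, -10, 1) on l with direction v = (3, -3, -4): w = X − (1, -10, 1) = (6, 4, -4), and w × v = (-28, 12, -30).
Distance = |w × v| / |v| = √1828 / √34 ≈ 7.332.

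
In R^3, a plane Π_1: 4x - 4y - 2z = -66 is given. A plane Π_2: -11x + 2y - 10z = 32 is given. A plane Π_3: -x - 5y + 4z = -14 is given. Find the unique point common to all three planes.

(-6, 8, 5)

Solving the 3×3 linear system 4x - 4y - 2z = -66, -11x + 2y - 10z = 32, -x - 5y + 4z = -14 (e.g. by elimination or Cramer's rule, determinant = -498) gives (-6, 8, 5).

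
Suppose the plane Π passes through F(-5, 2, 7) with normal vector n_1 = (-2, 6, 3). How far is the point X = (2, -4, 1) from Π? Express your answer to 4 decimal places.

9.7143

Π: n_1·r = n_1·F gives -2x + 6y + 3z = 43.
n·X − d = (-2)·(2) + (6)·(-4) + (3)·(1) − 43 = -68; |n| = √49.
Distance = |-68| / √49 = 68/√49 ≈ 9.7143.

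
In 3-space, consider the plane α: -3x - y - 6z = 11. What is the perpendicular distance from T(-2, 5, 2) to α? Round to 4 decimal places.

3.2437

n·T − d = (-3)·(-2) + (-1)·(5) + (-6)·(2) − 11 = -22; |n| = √46.
Distance = |-22| / √46 = 22/√46 ≈ 3.2437.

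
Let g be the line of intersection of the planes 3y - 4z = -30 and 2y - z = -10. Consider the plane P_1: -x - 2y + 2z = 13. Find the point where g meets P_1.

Direction of g: (0, 3, -4) × (0, 2, -1) = (5, 0, 0).
A point on g: solving the two plane equations with x = 7 gives (7, -2, 6).
Substitute r = (7, -2, 6) + t(5, 0, 0) into the plane: 9 + (-5)t = 13, so t = -4/5.
Intersection: (7, -2, 6) + (-4/5)·(5, 0, 0) = (3, -2, 6).

(3, -2, 6)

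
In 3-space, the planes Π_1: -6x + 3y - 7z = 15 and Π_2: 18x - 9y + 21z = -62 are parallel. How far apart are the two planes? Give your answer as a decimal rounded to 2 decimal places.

Rescale Π_2 by 1/(-3): -6x + 3y - 7z = 62/3. Then distance = |15 − (62/3)| / √94 ≈ 0.58.

0.58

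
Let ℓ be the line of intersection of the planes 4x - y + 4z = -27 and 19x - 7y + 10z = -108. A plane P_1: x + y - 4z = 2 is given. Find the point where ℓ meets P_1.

(-5, -1, -2)

Direction of ℓ: (4, -1, 4) × (19, -7, 10) = (18, 36, -9).
A point on ℓ: solving the two plane equations with x = -13 gives (-13, -17, 2).
Substitute r = (-13, -17, 2) + t(18, 36, -9) into the plane: -38 + 90t = 2, so t = 4/9.
Intersection: (-13, -17, 2) + (4/9)·(18, 36, -9) = (-5, -1, -2).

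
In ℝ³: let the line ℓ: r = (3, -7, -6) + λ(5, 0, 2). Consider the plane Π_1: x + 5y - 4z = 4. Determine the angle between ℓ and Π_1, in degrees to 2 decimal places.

sin θ = |n·v| / (|n||v|) = |-3| / (√42 · √29) = 0.08596.
θ ≈ 4.93°.

4.93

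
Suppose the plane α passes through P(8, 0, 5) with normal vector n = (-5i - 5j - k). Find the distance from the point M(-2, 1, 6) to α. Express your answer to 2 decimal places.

6.16

α: n·r = n·P gives -5x - 5y - z = -45.
n·M − d = (-5)·(-2) + (-5)·(1) + (-1)·(6) − (-45) = 44; |n| = √51.
Distance = |44| / √51 = 44/√51 ≈ 6.16.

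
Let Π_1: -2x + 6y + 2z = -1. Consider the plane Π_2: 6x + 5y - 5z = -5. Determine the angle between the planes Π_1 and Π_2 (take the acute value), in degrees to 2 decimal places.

cos θ = |n₁·n₂| / (|n₁||n₂|) = |8| / (√44 · √86).
θ = arccos(0.13005) ≈ 82.53°.

82.53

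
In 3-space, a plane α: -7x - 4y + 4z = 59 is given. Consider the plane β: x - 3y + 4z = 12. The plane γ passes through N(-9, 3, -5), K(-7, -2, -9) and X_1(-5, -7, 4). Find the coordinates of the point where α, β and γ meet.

NK = (2, -5, -4), NX_1 = (4, -10, 9); a normal to γ is NK × NX_1 = (-85, -34, 0).
Using N: γ has equation -85x - 34y = 663.
Solving the 3×3 linear system -7x - 4y + 4z = 59, x - 3y + 4z = 12, -85x - 34y = 663 (e.g. by elimination or Cramer's rule, determinant = -748) gives (-5, -7, -1).

(-5, -7, -1)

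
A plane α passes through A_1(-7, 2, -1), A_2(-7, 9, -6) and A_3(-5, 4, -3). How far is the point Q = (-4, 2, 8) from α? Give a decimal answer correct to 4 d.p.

7.8127

A_1A_2 = (0, 7, -5), A_1A_3 = (2, 2, -2); a normal to α is A_1A_2 × A_1A_3 = (-4, -10, -14).
Using A_1: α has equation -4x - 10y - 14z = 22.
n·Q − d = (-4)·(-4) + (-10)·(2) + (-14)·(8) − 22 = -138; |n| = √312.
Distance = |-138| / √312 = 138/√312 ≈ 7.8127.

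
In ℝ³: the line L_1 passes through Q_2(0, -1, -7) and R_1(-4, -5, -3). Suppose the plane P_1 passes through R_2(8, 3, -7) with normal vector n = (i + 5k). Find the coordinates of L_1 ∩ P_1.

A direction vector for L_1 is R_1 − Q_2 = (-4, -4, 4).
P_1: n·r = n·R_2 gives x + 5z = -27.
Substitute r = (0, -1, -7) + t(-4, -4, 4) into the plane: -35 + 16t = -27, so t = 1/2.
Intersection: (0, -1, -7) + (1/2)·(-4, -4, 4) = (-2, -3, -5).

(-2, -3, -5)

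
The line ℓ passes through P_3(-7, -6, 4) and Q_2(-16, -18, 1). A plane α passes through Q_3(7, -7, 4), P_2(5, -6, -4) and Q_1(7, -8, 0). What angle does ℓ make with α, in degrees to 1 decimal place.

62.7

A direction vector for ℓ is Q_2 − P_3 = (-9, -12, -3).
Q_3P_2 = (-2, 1, -8), Q_3Q_1 = (0, -1, -4); a normal to α is Q_3P_2 × Q_3Q_1 = (-12, -8, 2).
Using Q_3: α has equation -12x - 8y + 2z = -20.
sin θ = |n·v| / (|n||v|) = |198| / (√212 · √234) = 0.88897.
θ ≈ 62.7°.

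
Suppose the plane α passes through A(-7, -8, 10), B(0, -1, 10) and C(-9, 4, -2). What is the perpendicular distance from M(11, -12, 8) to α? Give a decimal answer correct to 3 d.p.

AB = (7, 7, 0), AC = (-2, 12, -12); a normal to α is AB × AC = (-84, 84, 98).
Using A: α has equation -84x + 84y + 98z = 896.
n·M − d = (-84)·(11) + (84)·(-12) + (98)·(8) − 896 = -2044; |n| = √23716.
Distance = |-2044| / √23716 = 2044/√23716 ≈ 13.273.

13.273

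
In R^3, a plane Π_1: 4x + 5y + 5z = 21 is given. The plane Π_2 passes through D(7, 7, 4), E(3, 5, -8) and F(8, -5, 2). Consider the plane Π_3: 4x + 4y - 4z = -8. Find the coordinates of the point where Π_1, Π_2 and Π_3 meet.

DE = (-4, -2, -12), DF = (1, -12, -2); a normal to Π_2 is DE × DF = (-140, -20, 50).
Using D: Π_2 has equation -140x - 20y + 50z = -920.
Solving the 3×3 linear system 4x + 5y + 5z = 21, -140x - 20y + 50z = -920, 4x + 4y - 4z = -8 (e.g. by elimination or Cramer's rule, determinant = -4680) gives (9, -7, 4).

(9, -7, 4)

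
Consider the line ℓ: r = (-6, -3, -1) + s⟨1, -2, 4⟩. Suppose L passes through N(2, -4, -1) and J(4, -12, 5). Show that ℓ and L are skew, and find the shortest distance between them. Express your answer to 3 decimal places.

A direction vector for L is J − N = (2, -8, 6).
Common perpendicular direction n = (1, -2, 4) × (2, -8, 6) = (20, 2, -4).
With w = (2, -4, -1) − (-6, -3, -1) = (8, -1, 0), w · n = 158.
Since n ≠ 0 the lines are not parallel, and w · n = 158 ≠ 0 so they do not intersect; hence they are skew.
Distance = |w · n| / |n| = |158| / √420 ≈ 7.710.

7.710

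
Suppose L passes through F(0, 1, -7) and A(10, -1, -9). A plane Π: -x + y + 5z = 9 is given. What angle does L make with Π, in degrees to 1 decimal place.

24.0

A direction vector for L is A − F = (10, -2, -2).
sin θ = |n·v| / (|n||v|) = |-22| / (√27 · √108) = 0.40741.
θ ≈ 24.0°.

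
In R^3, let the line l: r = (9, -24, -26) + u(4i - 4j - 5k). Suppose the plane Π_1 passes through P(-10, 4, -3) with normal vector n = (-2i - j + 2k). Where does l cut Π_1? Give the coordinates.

Π_1: n·r = n·P gives -2x - y + 2z = 10.
Substitute r = (9, -24, -26) + t(4, -4, -5) into the plane: -46 + (-14)t = 10, so t = -4.
Intersection: (9, -24, -26) + (-4)·(4, -4, -5) = (-7, -8, -6).

(-7, -8, -6)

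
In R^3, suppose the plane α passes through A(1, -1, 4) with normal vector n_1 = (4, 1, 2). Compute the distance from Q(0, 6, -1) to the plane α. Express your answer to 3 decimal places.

1.528

α: n_1·r = n_1·A gives 4x + y + 2z = 11.
n·Q − d = (4)·(0) + (1)·(6) + (2)·(-1) − 11 = -7; |n| = √21.
Distance = |-7| / √21 = 7/√21 ≈ 1.528.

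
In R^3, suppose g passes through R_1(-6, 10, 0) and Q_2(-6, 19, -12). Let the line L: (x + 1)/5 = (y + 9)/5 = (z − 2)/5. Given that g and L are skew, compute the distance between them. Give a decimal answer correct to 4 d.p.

A direction vector for g is Q_2 − R_1 = (0, 9, -12).
L has direction (5, 5, 5) through (-1, -9, 2).
Common perpendicular direction n = (0, 9, -12) × (5, 5, 5) = (105, -60, -45).
With w = (-1, -9, 2) − (-6, 10, 0) = (5, -19, 2), w · n = 1575.
Distance = |w · n| / |n| = |1575| / √16650 ≈ 12.2060.

12.2060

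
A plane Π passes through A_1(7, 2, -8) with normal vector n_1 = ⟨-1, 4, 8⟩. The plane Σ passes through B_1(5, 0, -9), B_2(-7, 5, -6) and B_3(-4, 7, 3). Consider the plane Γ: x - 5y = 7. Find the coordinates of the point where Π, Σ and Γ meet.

Π: n_1·r = n_1·A_1 gives -x + 4y + 8z = -63.
B_1B_2 = (-12, 5, 3), B_1B_3 = (-9, 7, 12); a normal to Σ is B_1B_2 × B_1B_3 = (39, 117, -39).
Using B_1: Σ has equation 39x + 117y - 39z = 546.
Solving the 3×3 linear system -x + 4y + 8z = -63, 39x + 117y - 39z = 546, x - 5y = 7 (e.g. by elimination or Cramer's rule, determinant = -2457) gives (7, 0, -7).

(7, 0, -7)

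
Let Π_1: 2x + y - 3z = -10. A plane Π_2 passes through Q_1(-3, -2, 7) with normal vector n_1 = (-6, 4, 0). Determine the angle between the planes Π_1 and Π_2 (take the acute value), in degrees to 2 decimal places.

72.75

Π_2: n_1·r = n_1·Q_1 gives -6x + 4y = 10.
cos θ = |n₁·n₂| / (|n₁||n₂|) = |-8| / (√14 · √52).
θ = arccos(0.29650) ≈ 72.75°.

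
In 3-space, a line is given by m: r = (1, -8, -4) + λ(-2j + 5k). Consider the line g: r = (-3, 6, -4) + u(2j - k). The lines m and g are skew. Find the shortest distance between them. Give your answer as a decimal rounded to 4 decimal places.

Common perpendicular direction n = (0, -2, 5) × (0, 2, -1) = (-8, 0, 0).
With w = (-3, 6, -4) − (1, -8, -4) = (-4, 14, 0), w · n = 32.
Distance = |w · n| / |n| = |32| / √64 ≈ 4.0000.

4.0000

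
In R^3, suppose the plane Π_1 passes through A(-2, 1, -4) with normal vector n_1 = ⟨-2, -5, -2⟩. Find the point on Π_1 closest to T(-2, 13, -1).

Π_1: n_1·r = n_1·A gives -2x - 5y - 2z = 7.
Foot = T − λn with λ = (n·T − d)/|n|² = (-59 − 7)/33 = -2.
Foot = (-2, 13, -1) − (-2)·(-2, -5, -2) = (-6, 3, -5).

(-6, 3, -5)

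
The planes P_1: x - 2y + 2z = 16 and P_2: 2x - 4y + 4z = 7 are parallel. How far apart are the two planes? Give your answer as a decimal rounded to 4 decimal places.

Rescale P_2 by 1/2: x - 2y + 2z = 7/2. Then distance = |16 − (7/2)| / √9 ≈ 4.1667.

4.1667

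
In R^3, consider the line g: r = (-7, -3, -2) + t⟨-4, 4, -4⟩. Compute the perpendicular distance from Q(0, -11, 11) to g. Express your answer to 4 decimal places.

Taking (-7, -3, -2) on g with direction v = (-4, 4, -4): w = Q − (-7, -3, -2) = (7, -8, 13), and w × v = (-20, -24, -4).
Distance = |w × v| / |v| = √992 / √48 ≈ 4.5461.

4.5461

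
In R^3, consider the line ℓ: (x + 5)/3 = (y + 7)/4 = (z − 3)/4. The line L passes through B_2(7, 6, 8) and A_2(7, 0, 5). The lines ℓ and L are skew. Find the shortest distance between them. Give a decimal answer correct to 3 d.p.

7.298

ℓ has direction (3, 4, 4) through (-5, -7, 3).
A direction vector for L is A_2 − B_2 = (0, -6, -3).
Common perpendicular direction n = (3, 4, 4) × (0, -6, -3) = (12, 9, -18).
With w = (7, 6, 8) − (-5, -7, 3) = (12, 13, 5), w · n = 171.
Distance = |w · n| / |n| = |171| / √549 ≈ 7.298.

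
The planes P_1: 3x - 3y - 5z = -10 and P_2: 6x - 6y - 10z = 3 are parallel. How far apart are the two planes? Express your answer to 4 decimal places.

1.7537

Rescale P_2 by 1/2: 3x - 3y - 5z = 3/2. Then distance = |-10 − (3/2)| / √43 ≈ 1.7537.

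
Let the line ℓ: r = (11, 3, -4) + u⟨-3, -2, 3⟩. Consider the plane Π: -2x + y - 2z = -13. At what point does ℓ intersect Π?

Substitute r = (11, 3, -4) + t(-3, -2, 3) into the plane: -11 + (-2)t = -13, so t = 1.
Intersection: (11, 3, -4) + 1·(-3, -2, 3) = (8, 1, -1).

(8, 1, -1)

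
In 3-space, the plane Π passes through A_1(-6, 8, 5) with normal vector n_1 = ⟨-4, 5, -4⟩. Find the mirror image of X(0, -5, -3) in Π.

(-8, 5, -11)

Π: n_1·r = n_1·A_1 gives -4x + 5y - 4z = 44.
λ = (n·X − d)/|n|² = (-13 − 44)/57 = -1.
Reflection = X − 2λn = (0, -5, -3) − (-2)·(-4, 5, -4) = (-8, 5, -11).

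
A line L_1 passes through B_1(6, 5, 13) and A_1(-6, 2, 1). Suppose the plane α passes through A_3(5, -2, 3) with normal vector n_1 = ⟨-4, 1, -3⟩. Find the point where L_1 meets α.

A direction vector for L_1 is A_1 − B_1 = (-12, -3, -12).
α: n_1·r = n_1·A_3 gives -4x + y - 3z = -31.
Substitute r = (6, 5, 13) + t(-12, -3, -12) into the plane: -58 + 81t = -31, so t = 1/3.
Intersection: (6, 5, 13) + (1/3)·(-12, -3, -12) = (2, 4, 9).

(2, 4, 9)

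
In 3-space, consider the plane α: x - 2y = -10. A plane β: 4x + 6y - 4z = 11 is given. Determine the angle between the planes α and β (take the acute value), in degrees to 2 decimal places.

64.29

cos θ = |n₁·n₂| / (|n₁||n₂|) = |-8| / (√5 · √68).
θ = arccos(0.43386) ≈ 64.29°.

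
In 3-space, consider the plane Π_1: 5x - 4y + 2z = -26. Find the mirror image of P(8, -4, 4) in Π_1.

(-12, 12, -4)

λ = (n·P − d)/|n|² = (64 − (-26))/45 = 2.
Reflection = P − 2λn = (8, -4, 4) − 4·(5, -4, 2) = (-12, 12, -4).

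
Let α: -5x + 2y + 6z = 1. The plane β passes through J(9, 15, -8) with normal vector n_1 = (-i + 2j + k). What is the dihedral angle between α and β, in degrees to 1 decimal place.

40.6

β: n_1·r = n_1·J gives -x + 2y + z = 13.
cos θ = |n₁·n₂| / (|n₁||n₂|) = |15| / (√65 · √6).
θ = arccos(0.75955) ≈ 40.6°.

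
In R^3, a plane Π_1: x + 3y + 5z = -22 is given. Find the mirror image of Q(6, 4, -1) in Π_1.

λ = (n·Q − d)/|n|² = (13 − (-22))/35 = 1.
Reflection = Q − 2λn = (6, 4, -1) − 2·(1, 3, 5) = (4, -2, -11).

(4, -2, -11)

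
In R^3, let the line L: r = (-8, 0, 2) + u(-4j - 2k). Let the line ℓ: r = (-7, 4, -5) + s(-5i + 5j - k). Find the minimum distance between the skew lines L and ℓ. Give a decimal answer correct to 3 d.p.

7.354

Common perpendicular direction n = (0, -4, -2) × (-5, 5, -1) = (14, 10, -20).
With w = (-7, 4, -5) − (-8, 0, 2) = (1, 4, -7), w · n = 194.
Distance = |w · n| / |n| = |194| / √696 ≈ 7.354.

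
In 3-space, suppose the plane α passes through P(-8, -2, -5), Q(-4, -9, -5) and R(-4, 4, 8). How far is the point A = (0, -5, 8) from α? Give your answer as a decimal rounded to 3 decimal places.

PQ = (4, -7, 0), PR = (4, 6, 13); a normal to α is PQ × PR = (-91, -52, 52).
Using P: α has equation -91x - 52y + 52z = 572.
n·A − d = (-91)·(0) + (-52)·(-5) + (52)·(8) − 572 = 104; |n| = √13689.
Distance = |104| / √13689 = 104/√13689 ≈ 0.889.

0.889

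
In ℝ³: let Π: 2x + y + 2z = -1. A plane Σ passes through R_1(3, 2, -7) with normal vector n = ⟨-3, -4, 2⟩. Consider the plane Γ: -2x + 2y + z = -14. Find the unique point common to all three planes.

Σ: n·r = n·R_1 gives -3x - 4y + 2z = -31.
Solving the 3×3 linear system 2x + y + 2z = -1, -3x - 4y + 2z = -31, -2x + 2y + z = -14 (e.g. by elimination or Cramer's rule, determinant = -45) gives (5, 1, -6).

(5, 1, -6)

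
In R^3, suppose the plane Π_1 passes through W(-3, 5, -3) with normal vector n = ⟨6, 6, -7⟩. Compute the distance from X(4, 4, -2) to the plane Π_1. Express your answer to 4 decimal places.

2.6364

Π_1: n·r = n·W gives 6x + 6y - 7z = 33.
n·X − d = (6)·(4) + (6)·(4) + (-7)·(-2) − 33 = 29; |n| = √121.
Distance = |29| / √121 = 29/√121 ≈ 2.6364.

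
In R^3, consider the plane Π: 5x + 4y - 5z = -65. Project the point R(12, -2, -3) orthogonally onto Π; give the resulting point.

(2, -10, 7)

Foot = R − λn with λ = (n·R − d)/|n|² = (67 − (-65))/66 = 2.
Foot = (12, -2, -3) − 2·(5, 4, -5) = (2, -10, 7).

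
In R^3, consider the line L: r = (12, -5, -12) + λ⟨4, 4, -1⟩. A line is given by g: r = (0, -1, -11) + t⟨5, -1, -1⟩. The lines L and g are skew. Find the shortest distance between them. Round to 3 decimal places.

1.304

Common perpendicular direction n = (4, 4, -1) × (5, -1, -1) = (-5, -1, -24).
With w = (0, -1, -11) − (12, -5, -12) = (-12, 4, 1), w · n = 32.
Distance = |w · n| / |n| = |32| / √602 ≈ 1.304.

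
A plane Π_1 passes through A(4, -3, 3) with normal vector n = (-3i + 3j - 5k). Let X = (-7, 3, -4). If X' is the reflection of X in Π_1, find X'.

Π_1: n·r = n·A gives -3x + 3y - 5z = -36.
λ = (n·X − d)/|n|² = (50 − (-36))/43 = 2.
Reflection = X − 2λn = (-7, 3, -4) − 4·(-3, 3, -5) = (5, -9, 16).

(5, -9, 16)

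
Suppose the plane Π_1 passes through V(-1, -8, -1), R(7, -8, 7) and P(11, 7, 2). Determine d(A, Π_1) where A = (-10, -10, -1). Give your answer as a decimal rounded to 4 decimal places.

5.0774

VR = (8, 0, 8), VP = (12, 15, 3); a normal to Π_1 is VR × VP = (-120, 72, 120).
Using V: Π_1 has equation -120x + 72y + 120z = -576.
n·A − d = (-120)·(-10) + (72)·(-10) + (120)·(-1) − (-576) = 936; |n| = √33984.
Distance = |936| / √33984 = 936/√33984 ≈ 5.0774.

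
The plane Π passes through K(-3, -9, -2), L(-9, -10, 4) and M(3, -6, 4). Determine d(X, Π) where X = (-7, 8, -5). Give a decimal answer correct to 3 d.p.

KL = (-6, -1, 6), KM = (6, 3, 6); a normal to Π is KL × KM = (-24, 72, -12).
Using K: Π has equation -24x + 72y - 12z = -552.
n·X − d = (-24)·(-7) + (72)·(8) + (-12)·(-5) − (-552) = 1356; |n| = √5904.
Distance = |1356| / √5904 = 1356/√5904 ≈ 17.648.

17.648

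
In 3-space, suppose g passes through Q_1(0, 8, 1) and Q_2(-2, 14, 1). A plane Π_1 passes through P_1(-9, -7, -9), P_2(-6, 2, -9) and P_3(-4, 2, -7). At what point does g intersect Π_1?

A direction vector for g is Q_2 − Q_1 = (-2, 6, 0).
P_1P_2 = (3, 9, 0), P_1P_3 = (5, 9, 2); a normal to Π_1 is P_1P_2 × P_1P_3 = (18, -6, -18).
Using P_1: Π_1 has equation 18x - 6y - 18z = 42.
Substitute r = (0, 8, 1) + t(-2, 6, 0) into the plane: -66 + (-72)t = 42, so t = -3/2.
Intersection: (0, 8, 1) + (-3/2)·(-2, 6, 0) = (3, -1, 1).

(3, -1, 1)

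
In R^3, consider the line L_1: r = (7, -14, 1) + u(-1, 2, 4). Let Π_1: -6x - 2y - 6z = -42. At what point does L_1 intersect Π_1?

(6, -12, 5)

Substitute r = (7, -14, 1) + t(-1, 2, 4) into the plane: -20 + (-22)t = -42, so t = 1.
Intersection: (7, -14, 1) + 1·(-1, 2, 4) = (6, -12, 5).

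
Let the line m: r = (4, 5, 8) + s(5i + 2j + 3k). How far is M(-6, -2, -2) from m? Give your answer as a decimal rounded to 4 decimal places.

Taking (4, 5, 8) on m with direction v = (5, 2, 3): w = M − (4, 5, 8) = (-10, -7, -10), and w × v = (-1, -20, 15).
Distance = |w × v| / |v| = √626 / √38 ≈ 4.0588.

4.0588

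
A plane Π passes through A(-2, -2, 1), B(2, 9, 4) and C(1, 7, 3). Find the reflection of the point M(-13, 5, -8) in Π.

(-3, 3, -14)

AB = (4, 11, 3), AC = (3, 9, 2); a normal to Π is AB × AC = (-5, 1, 3).
Using A: Π has equation -5x + y + 3z = 11.
λ = (n·M − d)/|n|² = (46 − 11)/35 = 1.
Reflection = M − 2λn = (-13, 5, -8) − 2·(-5, 1, 3) = (-3, 3, -14).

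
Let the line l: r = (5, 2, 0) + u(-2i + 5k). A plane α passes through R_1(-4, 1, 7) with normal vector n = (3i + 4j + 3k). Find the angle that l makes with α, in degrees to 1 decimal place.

16.7

α: n·r = n·R_1 gives 3x + 4y + 3z = 13.
sin θ = |n·v| / (|n||v|) = |9| / (√34 · √29) = 0.28662.
θ ≈ 16.7°.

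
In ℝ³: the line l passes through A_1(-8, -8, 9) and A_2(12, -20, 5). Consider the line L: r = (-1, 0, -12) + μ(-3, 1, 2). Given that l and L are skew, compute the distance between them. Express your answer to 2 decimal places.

A direction vector for l is A_2 − A_1 = (20, -12, -4).
Common perpendicular direction n = (20, -12, -4) × (-3, 1, 2) = (-20, -28, -16).
With w = (-1, 0, -12) − (-8, -8, 9) = (7, 8, -21), w · n = -28.
Distance = |w · n| / |n| = |-28| / √1440 ≈ 0.74.

0.74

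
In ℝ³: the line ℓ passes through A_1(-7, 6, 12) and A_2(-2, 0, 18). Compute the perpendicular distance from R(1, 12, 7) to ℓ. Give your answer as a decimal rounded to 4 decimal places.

A direction vector for ℓ is A_2 − A_1 = (5, -6, 6).
Taking (-7, 6, 12) on ℓ with direction v = (5, -6, 6): w = R − (-7, 6, 12) = (8, 6, -5), and w × v = (6, -73, -78).
Distance = |w × v| / |v| = √11449 / √97 ≈ 10.8642.

10.8642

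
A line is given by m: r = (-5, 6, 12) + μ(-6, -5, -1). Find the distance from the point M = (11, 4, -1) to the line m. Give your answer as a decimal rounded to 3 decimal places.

Taking (-5, 6, 12) on m with direction v = (-6, -5, -1): w = M − (-5, 6, 12) = (16, -2, -13), and w × v = (-63, 94, -92).
Distance = |w × v| / |v| = √21269 / √62 ≈ 18.522.

18.522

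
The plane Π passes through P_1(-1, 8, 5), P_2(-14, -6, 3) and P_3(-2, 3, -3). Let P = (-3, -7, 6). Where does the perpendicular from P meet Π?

(-9, -1, 3)

P_1P_2 = (-13, -14, -2), P_1P_3 = (-1, -5, -8); a normal to Π is P_1P_2 × P_1P_3 = (102, -102, 51).
Using P_1: Π has equation 102x - 102y + 51z = -663.
Foot = P − λn with λ = (n·P − d)/|n|² = (714 − (-663))/23409 = 1/17.
Foot = (-3, -7, 6) − (1/17)·(102, -102, 51) = (-9, -1, 3).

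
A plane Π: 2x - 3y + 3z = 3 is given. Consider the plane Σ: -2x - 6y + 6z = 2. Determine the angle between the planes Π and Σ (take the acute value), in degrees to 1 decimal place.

cos θ = |n₁·n₂| / (|n₁||n₂|) = |32| / (√22 · √76).
θ = arccos(0.78259) ≈ 38.5°.

38.5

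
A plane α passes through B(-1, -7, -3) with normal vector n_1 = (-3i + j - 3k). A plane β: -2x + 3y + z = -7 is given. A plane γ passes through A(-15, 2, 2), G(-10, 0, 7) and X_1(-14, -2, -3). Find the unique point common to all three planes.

α: n_1·r = n_1·B gives -3x + y - 3z = 5.
AG = (5, -2, 5), AX_1 = (1, -4, -5); a normal to γ is AG × AX_1 = (30, 30, -18).
Using A: γ has equation 30x + 30y - 18z = -426.
Solving the 3×3 linear system -3x + y - 3z = 5, -2x + 3y + z = -7, 30x + 30y - 18z = -426 (e.g. by elimination or Cramer's rule, determinant = 696) gives (-6, -7, 2).

(-6, -7, 2)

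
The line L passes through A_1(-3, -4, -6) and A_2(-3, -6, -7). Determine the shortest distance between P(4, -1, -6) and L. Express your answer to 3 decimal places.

A direction vector for L is A_2 − A_1 = (0, -2, -1).
Taking (-3, -4, -6) on L with direction v = (0, -2, -1): w = P − (-3, -4, -6) = (7, 3, 0), and w × v = (-3, 7, -14).
Distance = |w × v| / |v| = √254 / √5 ≈ 7.127.

7.127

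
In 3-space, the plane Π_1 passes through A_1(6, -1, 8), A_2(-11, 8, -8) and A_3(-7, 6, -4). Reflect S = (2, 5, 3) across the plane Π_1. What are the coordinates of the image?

A_1A_2 = (-17, 9, -16), A_1A_3 = (-13, 7, -12); a normal to Π_1 is A_1A_2 × A_1A_3 = (4, 4, -2).
Using A_1: Π_1 has equation 4x + 4y - 2z = 4.
λ = (n·S − d)/|n|² = (22 − 4)/36 = 1/2.
Reflection = S − 2λn = (2, 5, 3) − 1·(4, 4, -2) = (-2, 1, 5).

(-2, 1, 5)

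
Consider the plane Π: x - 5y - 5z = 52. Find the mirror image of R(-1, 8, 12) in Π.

(5, -22, -18)

λ = (n·R − d)/|n|² = (-101 − 52)/51 = -3.
Reflection = R − 2λn = (-1, 8, 12) − (-6)·(1, -5, -5) = (5, -22, -18).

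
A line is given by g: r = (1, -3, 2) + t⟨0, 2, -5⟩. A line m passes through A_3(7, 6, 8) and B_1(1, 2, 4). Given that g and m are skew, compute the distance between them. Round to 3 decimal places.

A direction vector for m is B_1 − A_3 = (-6, -4, -4).
Common perpendicular direction n = (0, 2, -5) × (-6, -4, -4) = (-28, 30, 12).
With w = (7, 6, 8) − (1, -3, 2) = (6, 9, 6), w · n = 174.
Distance = |w · n| / |n| = |174| / √1828 ≈ 4.070.

4.070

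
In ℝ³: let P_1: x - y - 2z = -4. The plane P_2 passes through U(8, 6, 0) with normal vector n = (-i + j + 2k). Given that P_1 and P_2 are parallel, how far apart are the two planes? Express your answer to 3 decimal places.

P_2: n·r = n·U gives -x + y + 2z = -2.
Rescale P_2 by 1/(-1): x - y - 2z = 2. Then distance = |-4 − 2| / √6 ≈ 2.449.

2.449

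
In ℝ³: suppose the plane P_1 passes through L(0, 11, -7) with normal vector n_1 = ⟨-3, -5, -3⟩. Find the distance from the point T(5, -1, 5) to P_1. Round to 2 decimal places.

1.37

P_1: n_1·r = n_1·L gives -3x - 5y - 3z = -34.
n·T − d = (-3)·(5) + (-5)·(-1) + (-3)·(5) − (-34) = 9; |n| = √43.
Distance = |9| / √43 = 9/√43 ≈ 1.37.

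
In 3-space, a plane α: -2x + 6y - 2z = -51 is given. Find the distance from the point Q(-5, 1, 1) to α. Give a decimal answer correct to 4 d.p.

n·Q − d = (-2)·(-5) + (6)·(1) + (-2)·(1) − (-51) = 65; |n| = √44.
Distance = |65| / √44 = 65/√44 ≈ 9.7991.

9.7991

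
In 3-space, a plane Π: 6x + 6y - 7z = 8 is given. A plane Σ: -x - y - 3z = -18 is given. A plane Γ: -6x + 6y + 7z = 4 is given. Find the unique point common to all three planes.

(5, 1, 4)

Solving the 3×3 linear system 6x + 6y - 7z = 8, -x - y - 3z = -18, -6x + 6y + 7z = 4 (e.g. by elimination or Cramer's rule, determinant = 300) gives (5, 1, 4).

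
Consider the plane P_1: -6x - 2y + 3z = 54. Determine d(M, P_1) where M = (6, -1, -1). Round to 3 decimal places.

n·M − d = (-6)·(6) + (-2)·(-1) + (3)·(-1) − 54 = -91; |n| = √49.
Distance = |-91| / √49 = 91/√49 ≈ 13.000.

13.000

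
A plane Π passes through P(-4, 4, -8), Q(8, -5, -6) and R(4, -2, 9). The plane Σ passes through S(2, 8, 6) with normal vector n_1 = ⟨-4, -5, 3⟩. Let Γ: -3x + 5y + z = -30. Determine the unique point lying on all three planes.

(4, -2, -8)

PQ = (12, -9, 2), PR = (8, -6, 17); a normal to Π is PQ × PR = (-141, -188, 0).
Using P: Π has equation -141x - 188y = -188.
Σ: n_1·r = n_1·S gives -4x - 5y + 3z = -30.
Solving the 3×3 linear system -141x - 188y = -188, -4x - 5y + 3z = -30, -3x + 5y + z = -30 (e.g. by elimination or Cramer's rule, determinant = 3760) gives (4, -2, -8).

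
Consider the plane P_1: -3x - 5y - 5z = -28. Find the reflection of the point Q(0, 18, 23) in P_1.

(-18, -12, -7)

λ = (n·Q − d)/|n|² = (-205 − (-28))/59 = -3.
Reflection = Q − 2λn = (0, 18, 23) − (-6)·(-3, -5, -5) = (-18, -12, -7).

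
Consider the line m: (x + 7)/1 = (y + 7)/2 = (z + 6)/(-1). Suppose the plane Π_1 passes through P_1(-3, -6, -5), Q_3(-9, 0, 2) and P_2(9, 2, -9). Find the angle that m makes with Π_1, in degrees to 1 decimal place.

24.7

m has direction (1, 2, -1) through (-7, -7, -6).
P_1Q_3 = (-6, 6, 7), P_1P_2 = (12, 8, -4); a normal to Π_1 is P_1Q_3 × P_1P_2 = (-80, 60, -120).
Using P_1: Π_1 has equation -80x + 60y - 120z = 480.
sin θ = |n·v| / (|n||v|) = |160| / (√24400 · √6) = 0.41817.
θ ≈ 24.7°.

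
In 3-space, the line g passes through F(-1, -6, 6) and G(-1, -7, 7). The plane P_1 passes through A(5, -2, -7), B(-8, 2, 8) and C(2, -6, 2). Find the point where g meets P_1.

A direction vector for g is G − F = (0, -1, 1).
AB = (-13, 4, 15), AC = (-3, -4, 9); a normal to P_1 is AB × AC = (96, 72, 64).
Using A: P_1 has equation 96x + 72y + 64z = -112.
Substitute r = (-1, -6, 6) + t(0, -1, 1) into the plane: -144 + (-8)t = -112, so t = -4.
Intersection: (-1, -6, 6) + (-4)·(0, -1, 1) = (-1, -2, 2).

(-1, -2, 2)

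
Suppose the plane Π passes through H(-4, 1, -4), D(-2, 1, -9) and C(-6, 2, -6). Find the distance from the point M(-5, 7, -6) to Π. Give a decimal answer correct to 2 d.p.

5.00

HD = (2, 0, -5), HC = (-2, 1, -2); a normal to Π is HD × HC = (5, 14, 2).
Using H: Π has equation 5x + 14y + 2z = -14.
n·M − d = (5)·(-5) + (14)·(7) + (2)·(-6) − (-14) = 75; |n| = √225.
Distance = |75| / √225 = 75/√225 ≈ 5.00.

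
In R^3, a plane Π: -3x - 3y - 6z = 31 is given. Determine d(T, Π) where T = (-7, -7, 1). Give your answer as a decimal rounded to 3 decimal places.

0.680

n·T − d = (-3)·(-7) + (-3)·(-7) + (-6)·(1) − 31 = 5; |n| = √54.
Distance = |5| / √54 = 5/√54 ≈ 0.680.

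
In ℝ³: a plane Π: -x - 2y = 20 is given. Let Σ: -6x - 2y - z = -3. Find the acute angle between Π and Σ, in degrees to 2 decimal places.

cos θ = |n₁·n₂| / (|n₁||n₂|) = |10| / (√5 · √41).
θ = arccos(0.69843) ≈ 45.70°.

45.70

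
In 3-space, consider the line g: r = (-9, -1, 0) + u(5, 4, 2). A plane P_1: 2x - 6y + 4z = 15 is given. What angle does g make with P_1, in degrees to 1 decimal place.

6.9

sin θ = |n·v| / (|n||v|) = |-6| / (√56 · √45) = 0.11952.
θ ≈ 6.9°.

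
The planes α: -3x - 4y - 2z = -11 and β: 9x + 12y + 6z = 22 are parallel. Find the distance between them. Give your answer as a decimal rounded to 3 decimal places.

0.681

Rescale β by 1/(-3): -3x - 4y - 2z = -22/3. Then distance = |-11 − (-22/3)| / √29 ≈ 0.681.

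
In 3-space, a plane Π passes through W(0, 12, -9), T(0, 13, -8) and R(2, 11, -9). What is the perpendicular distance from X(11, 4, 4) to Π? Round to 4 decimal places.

10.3333

WT = (0, 1, 1), WR = (2, -1, 0); a normal to Π is WT × WR = (1, 2, -2).
Using W: Π has equation x + 2y - 2z = 42.
n·X − d = (1)·(11) + (2)·(4) + (-2)·(4) − 42 = -31; |n| = √9.
Distance = |-31| / √9 = 31/√9 ≈ 10.3333.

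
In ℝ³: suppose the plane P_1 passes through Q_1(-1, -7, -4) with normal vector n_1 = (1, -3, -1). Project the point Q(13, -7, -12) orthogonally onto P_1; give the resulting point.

P_1: n_1·r = n_1·Q_1 gives x - 3y - z = 24.
Foot = Q − λn with λ = (n·Q − d)/|n|² = (46 − 24)/11 = 2.
Foot = (13, -7, -12) − 2·(1, -3, -1) = (11, -1, -10).

(11, -1, -10)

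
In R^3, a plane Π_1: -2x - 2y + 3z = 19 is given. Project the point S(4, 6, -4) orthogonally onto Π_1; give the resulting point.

Foot = S − λn with λ = (n·S − d)/|n|² = (-32 − 19)/17 = -3.
Foot = (4, 6, -4) − (-3)·(-2, -2, 3) = (-2, 0, 5).

(-2, 0, 5)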